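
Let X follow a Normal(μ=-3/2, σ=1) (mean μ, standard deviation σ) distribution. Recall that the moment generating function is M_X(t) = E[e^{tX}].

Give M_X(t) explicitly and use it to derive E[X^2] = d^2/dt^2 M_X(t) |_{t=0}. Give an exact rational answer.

E[X^2] = D^2[M](0) = 13/4

M_X(t) = e^(t^2/2 - 3*t/2)
D^2[M](t) = (4*t^2*e^(t^2/2) - 12*t*e^(t^2/2) + 13*e^(t^2/2))*e^(-3*t/2)/4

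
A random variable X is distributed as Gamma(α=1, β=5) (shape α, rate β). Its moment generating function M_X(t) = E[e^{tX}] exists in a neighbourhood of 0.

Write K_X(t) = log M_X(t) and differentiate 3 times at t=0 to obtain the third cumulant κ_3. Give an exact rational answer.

κ_3 = d^3K/dt^3 |_{t=0} = 2/125

M_X(t) = 5/(5 - t)
K_X(t) = log M_X(t) = -log(5 - t) + log(5)
dK/dt = -1/(t - 5)
d^2K/dt^2 = 1/(t^2 - 10*t + 25)
d^3K/dt^3 = -2/(t^3 - 15*t^2 + 75*t - 125)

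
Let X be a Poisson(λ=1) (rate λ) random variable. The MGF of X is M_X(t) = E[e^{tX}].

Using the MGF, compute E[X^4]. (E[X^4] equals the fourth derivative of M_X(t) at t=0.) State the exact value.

M_X(t) = e^(e^(t) - 1)
M′(t) = e^(-1)*e^(t)*e^(e^(t))
M′′(t) = (e^(2*t)*e^(e^(t)) + e^(t)*e^(e^(t)))*e^(-1)
M′′′(t) = (e^(3*t)*e^(e^(t)) + 3*e^(2*t)*e^(e^(t)) + e^(t)*e^(e^(t)))*e^(-1)
M′′′′(t) = (e^(4*t)*e^(e^(t)) + 6*e^(3*t)*e^(e^(t)) + 7*e^(2*t)*e^(e^(t)) + e^(t)*e^(e^(t)))*e^(-1)

E[X^4] = M′′′′(0) = 15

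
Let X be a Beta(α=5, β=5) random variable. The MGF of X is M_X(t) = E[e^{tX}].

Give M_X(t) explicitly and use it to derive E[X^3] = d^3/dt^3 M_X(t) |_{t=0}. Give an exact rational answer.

M_X(t) = ₁F₁(5; 10; t)
M^(3)(t) = 7*₁F₁(8; 13; t)/44

E[X^3] = M^(3)(0) = 7/44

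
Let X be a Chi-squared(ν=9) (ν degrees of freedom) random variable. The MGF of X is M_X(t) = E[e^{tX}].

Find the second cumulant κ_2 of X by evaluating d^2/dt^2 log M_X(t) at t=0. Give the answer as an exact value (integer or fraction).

M_X(t) = (1 - 2*t)^(-9/2)
K_X(t) = log M_X(t) = -9*log(1 - 2*t)/2
D^2[K](t) = 18/(4*t^2 - 4*t + 1)

κ_2 = D^2[K](0) = 18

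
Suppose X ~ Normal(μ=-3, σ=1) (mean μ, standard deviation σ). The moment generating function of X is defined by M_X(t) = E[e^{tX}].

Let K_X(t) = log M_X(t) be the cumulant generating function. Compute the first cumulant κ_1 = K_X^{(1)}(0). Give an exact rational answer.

κ_1 = K′(0) = -3

M_X(t) = e^(t^2/2 - 3*t)
K_X(t) = log M_X(t) = t^2/2 - 3*t
K′(t) = t - 3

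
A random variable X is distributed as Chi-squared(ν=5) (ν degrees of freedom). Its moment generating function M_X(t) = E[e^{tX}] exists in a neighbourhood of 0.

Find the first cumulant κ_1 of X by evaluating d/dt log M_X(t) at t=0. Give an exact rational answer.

M_X(t) = (1 - 2*t)^(-5/2)
K_X(t) = log M_X(t) = -5*log(1 - 2*t)/2
dK/dt = -5/(2*t - 1)

κ_1 = dK/dt |_{t=0} = 5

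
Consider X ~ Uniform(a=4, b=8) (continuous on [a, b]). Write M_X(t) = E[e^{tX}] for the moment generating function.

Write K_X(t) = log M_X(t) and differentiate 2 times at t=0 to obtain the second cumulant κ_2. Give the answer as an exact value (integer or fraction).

M_X(t) = (e^(8*t) - e^(4*t))/(4*t)
K_X(t) = log M_X(t) = -log(t) + log(e^(8*t) - e^(4*t)) - 2*log(2)
D^2[K](t) = (-16*t^2*e^(4*t) + e^(8*t) - 2*e^(4*t) + 1)/(t^2*e^(8*t) - 2*t^2*e^(4*t) + t^2)

κ_2 = D^2[K](0) = 4/3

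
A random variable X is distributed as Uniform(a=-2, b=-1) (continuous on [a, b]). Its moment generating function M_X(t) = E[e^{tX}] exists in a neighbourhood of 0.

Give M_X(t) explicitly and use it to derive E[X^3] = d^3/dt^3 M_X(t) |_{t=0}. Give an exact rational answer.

E[X^3] = d^3M/dt^3 |_{t=0} = -15/4

M_X(t) = (e^(-t) - e^(-2*t))/t
dM/dt = (-t*e^(t) + 2*t - e^(t) + 1)*e^(-2*t)/t^2
d^2M/dt^2 = (t^2*e^(t) - 4*t^2 + 2*t*e^(t) - 4*t + 2*e^(t) - 2)*e^(-2*t)/t^3
d^3M/dt^3 = (-t^3*e^(t) + 8*t^3 - 3*t^2*e^(t) + 12*t^2 - 6*t*e^(t) + 12*t - 6*e^(t) + 6)*e^(-2*t)/t^4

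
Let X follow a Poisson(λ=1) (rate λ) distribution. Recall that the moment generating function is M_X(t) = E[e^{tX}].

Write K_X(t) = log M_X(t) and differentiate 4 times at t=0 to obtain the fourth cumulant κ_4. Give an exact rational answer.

κ_4 = K′′′′(0) = 1

M_X(t) = e^(e^(t) - 1)
K_X(t) = log M_X(t) = e^(t) - 1
K′(t) = e^(t)
K′′(t) = e^(t)
K′′′(t) = e^(t)
K′′′′(t) = e^(t)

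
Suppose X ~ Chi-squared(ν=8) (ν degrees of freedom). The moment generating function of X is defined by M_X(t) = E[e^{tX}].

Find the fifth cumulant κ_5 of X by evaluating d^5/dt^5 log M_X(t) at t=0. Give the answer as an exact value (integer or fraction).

κ_5 = D^5[K](0) = 3072

M_X(t) = (1 - 2*t)^(-4)
K_X(t) = log M_X(t) = -4*log(1 - 2*t)
D^5[K](t) = -3072/(32*t^5 - 80*t^4 + 80*t^3 - 40*t^2 + 10*t - 1)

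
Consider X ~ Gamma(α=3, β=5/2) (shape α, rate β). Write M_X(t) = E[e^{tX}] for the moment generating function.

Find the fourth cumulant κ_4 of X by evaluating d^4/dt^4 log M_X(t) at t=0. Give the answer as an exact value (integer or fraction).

M_X(t) = 125/(8*(5/2 - t)^3)
K_X(t) = log M_X(t) = -3*log(5/2 - t) - 3*log(2) + 3*log(5)
D^4[K](t) = 288/(16*t^4 - 160*t^3 + 600*t^2 - 1000*t + 625)

κ_4 = D^4[K](0) = 288/625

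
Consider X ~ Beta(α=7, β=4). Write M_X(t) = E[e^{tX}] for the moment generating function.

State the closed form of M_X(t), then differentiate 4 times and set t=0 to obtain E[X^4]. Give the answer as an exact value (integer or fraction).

M_X(t) = ₁F₁(7; 11; t)
dM/dt = 7*₁F₁(8; 12; t)/11
d^2M/dt^2 = 14*₁F₁(9; 13; t)/33
d^3M/dt^3 = 42*₁F₁(10; 14; t)/143
d^4M/dt^4 = 30*₁F₁(11; 15; t)/143

E[X^4] = d^4M/dt^4 |_{t=0} = 30/143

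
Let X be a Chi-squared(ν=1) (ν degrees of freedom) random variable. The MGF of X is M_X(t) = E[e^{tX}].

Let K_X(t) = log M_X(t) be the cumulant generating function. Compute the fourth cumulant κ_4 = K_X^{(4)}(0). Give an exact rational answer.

M_X(t) = 1/√(1 - 2*t)
K_X(t) = log M_X(t) = -log(1 - 2*t)/2
dK/dt = -1/(2*t - 1)
d^2K/dt^2 = 2/(4*t^2 - 4*t + 1)
d^3K/dt^3 = -8/(8*t^3 - 12*t^2 + 6*t - 1)
d^4K/dt^4 = 48/(16*t^4 - 32*t^3 + 24*t^2 - 8*t + 1)

κ_4 = d^4K/dt^4 |_{t=0} = 48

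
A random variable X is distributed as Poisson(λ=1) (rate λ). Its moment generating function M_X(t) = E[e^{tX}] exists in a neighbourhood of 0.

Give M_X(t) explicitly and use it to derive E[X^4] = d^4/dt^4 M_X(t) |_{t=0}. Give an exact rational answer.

E[X^4] = d^4M/dt^4 |_{t=0} = 15

M_X(t) = e^(e^(t) - 1)
dM/dt = e^(-1)*e^(t)*e^(e^(t))
d^2M/dt^2 = (e^(2*t)*e^(e^(t)) + e^(t)*e^(e^(t)))*e^(-1)
d^3M/dt^3 = (e^(3*t)*e^(e^(t)) + 3*e^(2*t)*e^(e^(t)) + e^(t)*e^(e^(t)))*e^(-1)
d^4M/dt^4 = (e^(4*t)*e^(e^(t)) + 6*e^(3*t)*e^(e^(t)) + 7*e^(2*t)*e^(e^(t)) + e^(t)*e^(e^(t)))*e^(-1)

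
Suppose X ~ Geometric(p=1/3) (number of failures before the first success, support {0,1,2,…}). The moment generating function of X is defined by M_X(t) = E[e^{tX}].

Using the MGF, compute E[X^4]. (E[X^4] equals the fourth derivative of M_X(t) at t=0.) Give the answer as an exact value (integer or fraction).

E[X^4] = M′′′′(0) = 730

M_X(t) = 1/(3*(1 - 2*e^(t)/3))
M′(t) = 2*e^(t)/(4*e^(2*t) - 12*e^(t) + 9)
M′′(t) = (-4*e^(2*t) - 6*e^(t))/(8*e^(3*t) - 36*e^(2*t) + 54*e^(t) - 27)
M′′′(t) = (8*e^(3*t) + 48*e^(2*t) + 18*e^(t))/(16*e^(4*t) - 96*e^(3*t) + 216*e^(2*t) - 216*e^(t) + 81)
M′′′′(t) = (-16*e^(4*t) - 264*e^(3*t) - 396*e^(2*t) - 54*e^(t))/(32*e^(5*t) - 240*e^(4*t) + 720*e^(3*t) - 1080*e^(2*t) + 810*e^(t) - 243)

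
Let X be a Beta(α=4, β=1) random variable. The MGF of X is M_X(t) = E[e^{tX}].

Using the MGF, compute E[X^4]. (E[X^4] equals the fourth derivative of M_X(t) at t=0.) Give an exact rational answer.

M_X(t) = ₁F₁(4; 5; t)
M′(t) = 4*₁F₁(5; 6; t)/5
M′′(t) = 2*₁F₁(6; 7; t)/3
M′′′(t) = 4*₁F₁(7; 8; t)/7
M′′′′(t) = ₁F₁(8; 9; t)/2

E[X^4] = M′′′′(0) = 1/2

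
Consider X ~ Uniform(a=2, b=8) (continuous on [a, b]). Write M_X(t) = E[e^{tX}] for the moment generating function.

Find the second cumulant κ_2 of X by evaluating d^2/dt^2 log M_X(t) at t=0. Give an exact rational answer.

κ_2 = K^(2)(0) = 3

M_X(t) = (e^(8*t) - e^(2*t))/(6*t)
K_X(t) = log M_X(t) = -log(t) + log(e^(8*t) - e^(2*t)) - log(6)
K^(2)(t) = (-36*t^2*e^(6*t) + e^(12*t) - 2*e^(6*t) + 1)/(t^2*e^(12*t) - 2*t^2*e^(6*t) + t^2)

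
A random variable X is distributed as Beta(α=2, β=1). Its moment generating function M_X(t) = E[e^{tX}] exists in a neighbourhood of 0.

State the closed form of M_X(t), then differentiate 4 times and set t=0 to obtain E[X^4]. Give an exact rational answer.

M_X(t) = ₁F₁(2; 3; t)
M^(4)(t) = ₁F₁(6; 7; t)/3

E[X^4] = M^(4)(0) = 1/3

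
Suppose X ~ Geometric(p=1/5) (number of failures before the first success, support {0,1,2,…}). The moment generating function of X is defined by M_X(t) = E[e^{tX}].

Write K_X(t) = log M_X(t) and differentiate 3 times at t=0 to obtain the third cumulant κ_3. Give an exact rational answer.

κ_3 = d^3K/dt^3 |_{t=0} = 180

M_X(t) = 1/(5*(1 - 4*e^(t)/5))
K_X(t) = log M_X(t) = -log(1 - 4*e^(t)/5) - log(5)
dK/dt = -4*e^(t)/(4*e^(t) - 5)
d^2K/dt^2 = 20*e^(t)/(16*e^(2*t) - 40*e^(t) + 25)
d^3K/dt^3 = (-80*e^(2*t) - 100*e^(t))/(64*e^(3*t) - 240*e^(2*t) + 300*e^(t) - 125)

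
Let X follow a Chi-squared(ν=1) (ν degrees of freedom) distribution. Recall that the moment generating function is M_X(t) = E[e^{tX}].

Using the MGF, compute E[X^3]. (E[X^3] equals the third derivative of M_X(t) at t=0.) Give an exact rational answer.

M_X(t) = 1/√(1 - 2*t)
dM/dt = -1/(2*t*√(1 - 2*t) - √(1 - 2*t))
d^2M/dt^2 = 3/(4*t^2*√(1 - 2*t) - 4*t*√(1 - 2*t) + √(1 - 2*t))
d^3M/dt^3 = -15/(8*t^3*√(1 - 2*t) - 12*t^2*√(1 - 2*t) + 6*t*√(1 - 2*t) - √(1 - 2*t))

E[X^3] = d^3M/dt^3 |_{t=0} = 15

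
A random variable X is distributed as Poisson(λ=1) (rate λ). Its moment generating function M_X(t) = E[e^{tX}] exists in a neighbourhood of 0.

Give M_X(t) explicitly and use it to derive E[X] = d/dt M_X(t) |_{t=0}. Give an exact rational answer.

E[X] = dM/dt |_{t=0} = 1

M_X(t) = e^(e^(t) - 1)
dM/dt = e^(-1)*e^(t)*e^(e^(t))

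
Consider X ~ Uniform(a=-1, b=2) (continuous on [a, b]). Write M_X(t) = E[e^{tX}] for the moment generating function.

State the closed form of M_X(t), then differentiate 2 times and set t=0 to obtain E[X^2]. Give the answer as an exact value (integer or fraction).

M_X(t) = (e^(2*t) - e^(-t))/(3*t)
dM/dt = (2*t*e^(3*t) + t - e^(3*t) + 1)*e^(-t)/(3*t^2)
d^2M/dt^2 = (4*t^2*e^(3*t) - t^2 - 4*t*e^(3*t) - 2*t + 2*e^(3*t) - 2)*e^(-t)/(3*t^3)

E[X^2] = d^2M/dt^2 |_{t=0} = 1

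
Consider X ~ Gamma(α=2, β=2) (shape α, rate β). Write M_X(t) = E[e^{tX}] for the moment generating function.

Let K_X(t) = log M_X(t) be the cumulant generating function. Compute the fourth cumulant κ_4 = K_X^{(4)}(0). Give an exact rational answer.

κ_4 = d^4K/dt^4 |_{t=0} = 3/4

M_X(t) = 4/(2 - t)^2
K_X(t) = log M_X(t) = -2*log(2 - t) + 2*log(2)
dK/dt = -2/(t - 2)
d^2K/dt^2 = 2/(t^2 - 4*t + 4)
d^3K/dt^3 = -4/(t^3 - 6*t^2 + 12*t - 8)
d^4K/dt^4 = 12/(t^4 - 8*t^3 + 24*t^2 - 32*t + 16)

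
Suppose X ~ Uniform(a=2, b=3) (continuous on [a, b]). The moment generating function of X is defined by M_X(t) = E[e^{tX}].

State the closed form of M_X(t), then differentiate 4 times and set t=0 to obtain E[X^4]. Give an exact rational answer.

M_X(t) = (e^(3*t) - e^(2*t))/t
M′(t) = (3*t*e^(3*t) - 2*t*e^(2*t) - e^(3*t) + e^(2*t))/t^2
M′′(t) = (9*t^2*e^(3*t) - 4*t^2*e^(2*t) - 6*t*e^(3*t) + 4*t*e^(2*t) + 2*e^(3*t) - 2*e^(2*t))/t^3
M′′′(t) = (27*t^3*e^(3*t) - 8*t^3*e^(2*t) - 27*t^2*e^(3*t) + 12*t^2*e^(2*t) + 18*t*e^(3*t) - 12*t*e^(2*t) - 6*e^(3*t) + 6*e^(2*t))/t^4

E[X^4] = M′′′′(0) = 211/5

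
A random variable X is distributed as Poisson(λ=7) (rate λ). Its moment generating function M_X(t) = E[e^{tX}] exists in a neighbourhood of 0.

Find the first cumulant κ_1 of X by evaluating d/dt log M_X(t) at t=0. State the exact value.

κ_1 = dK/dt |_{t=0} = 7

M_X(t) = e^(7*e^(t) - 7)
K_X(t) = log M_X(t) = 7*e^(t) - 7
dK/dt = 7*e^(t)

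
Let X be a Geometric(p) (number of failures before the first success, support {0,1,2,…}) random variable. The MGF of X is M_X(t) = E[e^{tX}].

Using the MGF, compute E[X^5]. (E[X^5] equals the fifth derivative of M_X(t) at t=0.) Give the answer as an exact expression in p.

M_X(t) = p/(-(1 - p)*e^(t) + 1)
M′(t) = (-p^2*e^(t) + p*e^(t))/(p^2*e^(2*t) - 2*p*e^(2*t) + 2*p*e^(t) + e^(2*t) - 2*e^(t) + 1)

E[X^5] = M′′′′′(0) = -1 + 31/p - 180/p^2 + 390/p^3 - 360/p^4 + 120/p^5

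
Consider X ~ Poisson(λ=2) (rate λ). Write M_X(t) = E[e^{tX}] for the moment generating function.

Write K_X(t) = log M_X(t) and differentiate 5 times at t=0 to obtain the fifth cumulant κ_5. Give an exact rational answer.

M_X(t) = e^(2*e^(t) - 2)
K_X(t) = log M_X(t) = 2*e^(t) - 2
K^(5)(t) = 2*e^(t)

κ_5 = K^(5)(0) = 2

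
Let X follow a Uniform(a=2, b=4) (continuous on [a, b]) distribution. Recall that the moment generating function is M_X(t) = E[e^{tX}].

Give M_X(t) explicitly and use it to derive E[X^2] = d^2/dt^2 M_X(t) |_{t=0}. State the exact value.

E[X^2] = M′′(0) = 28/3

M_X(t) = (e^(4*t) - e^(2*t))/(2*t)
M′(t) = (4*t*e^(4*t) - 2*t*e^(2*t) - e^(4*t) + e^(2*t))/(2*t^2)
M′′(t) = (8*t^2*e^(4*t) - 2*t^2*e^(2*t) - 4*t*e^(4*t) + 2*t*e^(2*t) + e^(4*t) - e^(2*t))/t^3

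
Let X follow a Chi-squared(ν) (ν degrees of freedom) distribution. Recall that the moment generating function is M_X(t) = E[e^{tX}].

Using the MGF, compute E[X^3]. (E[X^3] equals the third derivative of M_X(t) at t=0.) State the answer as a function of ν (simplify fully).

E[X^3] = M^(3)(0) = ν*(ν^2 + 6*ν + 8)

M_X(t) = (1 - 2*t)^(-ν/2)
M^(3)(t) = (-ν^3 - 6*ν^2 - 8*ν)/(8*t^3*(1 - 2*t)^(ν/2) - 12*t^2*(1 - 2*t)^(ν/2) + 6*t*(1 - 2*t)^(ν/2) - (1 - 2*t)^(ν/2))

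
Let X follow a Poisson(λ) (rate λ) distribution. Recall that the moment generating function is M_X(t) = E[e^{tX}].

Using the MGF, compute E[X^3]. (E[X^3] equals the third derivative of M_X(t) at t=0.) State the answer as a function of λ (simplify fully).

M_X(t) = e^(λ*(e^(t) - 1))
dM/dt = λ*e^(-λ)*e^(t)*e^(λ*e^(t))
d^2M/dt^2 = (λ^2*e^(2*t)*e^(λ*e^(t)) + λ*e^(t)*e^(λ*e^(t)))*e^(-λ)
d^3M/dt^3 = (λ^3*e^(3*t)*e^(λ*e^(t)) + 3*λ^2*e^(2*t)*e^(λ*e^(t)) + λ*e^(t)*e^(λ*e^(t)))*e^(-λ)

E[X^3] = d^3M/dt^3 |_{t=0} = λ*(λ^2 + 3*λ + 1)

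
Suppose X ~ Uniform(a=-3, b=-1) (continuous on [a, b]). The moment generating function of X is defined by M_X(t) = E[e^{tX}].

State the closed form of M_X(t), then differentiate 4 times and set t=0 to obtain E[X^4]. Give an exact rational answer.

E[X^4] = d^4M/dt^4 |_{t=0} = 121/5

M_X(t) = (e^(-t) - e^(-3*t))/(2*t)
dM/dt = (-t*e^(2*t) + 3*t - e^(2*t) + 1)*e^(-3*t)/(2*t^2)
d^2M/dt^2 = (t^2*e^(2*t) - 9*t^2 + 2*t*e^(2*t) - 6*t + 2*e^(2*t) - 2)*e^(-3*t)/(2*t^3)
d^3M/dt^3 = (-t^3*e^(2*t) + 27*t^3 - 3*t^2*e^(2*t) + 27*t^2 - 6*t*e^(2*t) + 18*t - 6*e^(2*t) + 6)*e^(-3*t)/(2*t^4)
d^4M/dt^4 = (t^4*e^(2*t) - 81*t^4 + 4*t^3*e^(2*t) - 108*t^3 + 12*t^2*e^(2*t) - 108*t^2 + 24*t*e^(2*t) - 72*t + 24*e^(2*t) - 24)*e^(-3*t)/(2*t^5)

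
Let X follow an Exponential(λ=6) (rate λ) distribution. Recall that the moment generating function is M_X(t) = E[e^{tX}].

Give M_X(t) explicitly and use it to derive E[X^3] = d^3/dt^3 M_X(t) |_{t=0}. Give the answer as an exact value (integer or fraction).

E[X^3] = d^3M/dt^3 |_{t=0} = 1/36

M_X(t) = 6/(6 - t)
dM/dt = 6/(t^2 - 12*t + 36)
d^2M/dt^2 = -12/(t^3 - 18*t^2 + 108*t - 216)
d^3M/dt^3 = 36/(t^4 - 24*t^3 + 216*t^2 - 864*t + 1296)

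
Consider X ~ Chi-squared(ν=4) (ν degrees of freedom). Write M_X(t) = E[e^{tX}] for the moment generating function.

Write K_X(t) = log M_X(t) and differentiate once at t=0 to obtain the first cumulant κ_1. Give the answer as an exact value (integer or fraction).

M_X(t) = (1 - 2*t)^(-2)
K_X(t) = log M_X(t) = -2*log(1 - 2*t)
D[K](t) = -4/(2*t - 1)

κ_1 = D[K](0) = 4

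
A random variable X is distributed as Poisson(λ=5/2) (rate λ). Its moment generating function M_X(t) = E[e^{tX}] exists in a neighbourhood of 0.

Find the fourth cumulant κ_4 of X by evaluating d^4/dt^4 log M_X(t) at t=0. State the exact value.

κ_4 = d^4K/dt^4 |_{t=0} = 5/2

M_X(t) = e^(5*e^(t)/2 - 5/2)
K_X(t) = log M_X(t) = 5*e^(t)/2 - 5/2
dK/dt = 5*e^(t)/2
d^2K/dt^2 = 5*e^(t)/2
d^3K/dt^3 = 5*e^(t)/2
d^4K/dt^4 = 5*e^(t)/2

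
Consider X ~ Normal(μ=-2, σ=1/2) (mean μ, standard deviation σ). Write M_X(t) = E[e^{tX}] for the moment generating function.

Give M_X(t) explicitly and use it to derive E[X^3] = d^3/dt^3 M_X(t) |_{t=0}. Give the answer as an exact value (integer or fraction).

M_X(t) = e^(t^2/8 - 2*t)
M^(3)(t) = (t^3*e^(t^2/8) - 24*t^2*e^(t^2/8) + 204*t*e^(t^2/8) - 608*e^(t^2/8))*e^(-2*t)/64

E[X^3] = M^(3)(0) = -19/2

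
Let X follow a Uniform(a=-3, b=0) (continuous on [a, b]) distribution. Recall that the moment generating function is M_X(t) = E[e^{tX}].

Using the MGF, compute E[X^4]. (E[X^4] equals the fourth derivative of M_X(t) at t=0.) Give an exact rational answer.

E[X^4] = M′′′′(0) = 81/5

M_X(t) = (1 - e^(-3*t))/(3*t)
M′(t) = (3*t - e^(3*t) + 1)*e^(-3*t)/(3*t^2)
M′′(t) = (-9*t^2 - 6*t + 2*e^(3*t) - 2)*e^(-3*t)/(3*t^3)
M′′′(t) = (9*t^3 + 9*t^2 + 6*t - 2*e^(3*t) + 2)*e^(-3*t)/t^4
M′′′′(t) = (-27*t^4 - 36*t^3 - 36*t^2 - 24*t + 8*e^(3*t) - 8)*e^(-3*t)/t^5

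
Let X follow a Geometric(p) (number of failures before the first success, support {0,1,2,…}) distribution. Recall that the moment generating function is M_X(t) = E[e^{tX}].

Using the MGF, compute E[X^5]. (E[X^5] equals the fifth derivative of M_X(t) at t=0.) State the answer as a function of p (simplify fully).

E[X^5] = D^5[M](0) = -1 + 31/p - 180/p^2 + 390/p^3 - 360/p^4 + 120/p^5

M_X(t) = p/(-(1 - p)*e^(t) + 1)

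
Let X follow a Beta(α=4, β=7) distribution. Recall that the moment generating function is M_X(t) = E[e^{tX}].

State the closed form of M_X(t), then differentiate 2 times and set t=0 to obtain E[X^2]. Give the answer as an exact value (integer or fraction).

M_X(t) = ₁F₁(4; 11; t)
D^2[M](t) = 5*₁F₁(6; 13; t)/33

E[X^2] = D^2[M](0) = 5/33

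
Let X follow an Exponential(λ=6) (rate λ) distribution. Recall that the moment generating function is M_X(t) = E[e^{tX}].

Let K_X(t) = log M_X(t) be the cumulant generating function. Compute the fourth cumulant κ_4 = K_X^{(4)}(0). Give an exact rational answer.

M_X(t) = 6/(6 - t)
K_X(t) = log M_X(t) = -log(6 - t) + log(6)
D^4[K](t) = 6/(t^4 - 24*t^3 + 216*t^2 - 864*t + 1296)

κ_4 = D^4[K](0) = 1/216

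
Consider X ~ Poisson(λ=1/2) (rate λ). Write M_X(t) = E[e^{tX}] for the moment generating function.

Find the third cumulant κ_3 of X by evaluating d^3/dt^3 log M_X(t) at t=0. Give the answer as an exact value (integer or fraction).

M_X(t) = e^(e^(t)/2 - 1/2)
K_X(t) = log M_X(t) = e^(t)/2 - 1/2
K′(t) = e^(t)/2
K′′(t) = e^(t)/2
K′′′(t) = e^(t)/2

κ_3 = K′′′(0) = 1/2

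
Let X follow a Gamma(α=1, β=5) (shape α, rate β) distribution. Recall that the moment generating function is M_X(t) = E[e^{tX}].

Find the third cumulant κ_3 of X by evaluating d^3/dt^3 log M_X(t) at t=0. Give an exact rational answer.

M_X(t) = 5/(5 - t)
K_X(t) = log M_X(t) = -log(5 - t) + log(5)
D^3[K](t) = -2/(t^3 - 15*t^2 + 75*t - 125)

κ_3 = D^3[K](0) = 2/125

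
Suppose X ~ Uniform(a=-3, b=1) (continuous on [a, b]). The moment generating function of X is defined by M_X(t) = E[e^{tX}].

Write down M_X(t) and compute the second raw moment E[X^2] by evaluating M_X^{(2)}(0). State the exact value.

E[X^2] = d^2M/dt^2 |_{t=0} = 7/3

M_X(t) = (e^(t) - e^(-3*t))/(4*t)
dM/dt = (t*e^(4*t) + 3*t - e^(4*t) + 1)*e^(-3*t)/(4*t^2)
d^2M/dt^2 = (t^2*e^(4*t) - 9*t^2 - 2*t*e^(4*t) - 6*t + 2*e^(4*t) - 2)*e^(-3*t)/(4*t^3)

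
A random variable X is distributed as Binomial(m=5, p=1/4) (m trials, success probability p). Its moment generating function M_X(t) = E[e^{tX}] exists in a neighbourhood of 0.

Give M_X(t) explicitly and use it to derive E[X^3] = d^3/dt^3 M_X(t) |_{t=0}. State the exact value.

E[X^3] = D^3[M](0) = 95/16

M_X(t) = (e^(t)/4 + 3/4)^5
D^3[M](t) = 125*e^(5*t)/1024 + 15*e^(4*t)/16 + 1215*e^(3*t)/512 + 135*e^(2*t)/64 + 405*e^(t)/1024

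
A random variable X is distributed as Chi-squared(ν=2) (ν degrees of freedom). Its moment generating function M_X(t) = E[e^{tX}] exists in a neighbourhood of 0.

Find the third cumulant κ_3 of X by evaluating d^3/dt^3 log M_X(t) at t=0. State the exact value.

κ_3 = d^3K/dt^3 |_{t=0} = 16

M_X(t) = 1/(1 - 2*t)
K_X(t) = log M_X(t) = -log(1 - 2*t)
dK/dt = -2/(2*t - 1)
d^2K/dt^2 = 4/(4*t^2 - 4*t + 1)
d^3K/dt^3 = -16/(8*t^3 - 12*t^2 + 6*t - 1)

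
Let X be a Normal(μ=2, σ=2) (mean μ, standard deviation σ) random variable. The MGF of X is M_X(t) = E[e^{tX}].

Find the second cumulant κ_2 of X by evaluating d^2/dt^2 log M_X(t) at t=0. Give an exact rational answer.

κ_2 = K^(2)(0) = 4

M_X(t) = e^(2*t^2 + 2*t)
K_X(t) = log M_X(t) = 2*t^2 + 2*t
K^(2)(t) = 4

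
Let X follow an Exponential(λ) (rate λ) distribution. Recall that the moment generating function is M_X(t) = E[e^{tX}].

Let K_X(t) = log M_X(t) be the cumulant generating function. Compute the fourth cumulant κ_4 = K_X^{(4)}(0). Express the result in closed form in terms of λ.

M_X(t) = λ/(λ - t)
K_X(t) = log M_X(t) = log(λ) - log(λ - t)
K^(4)(t) = 6/(λ^4 - 4*λ^3*t + 6*λ^2*t^2 - 4*λ*t^3 + t^4)

κ_4 = K^(4)(0) = 6/λ^4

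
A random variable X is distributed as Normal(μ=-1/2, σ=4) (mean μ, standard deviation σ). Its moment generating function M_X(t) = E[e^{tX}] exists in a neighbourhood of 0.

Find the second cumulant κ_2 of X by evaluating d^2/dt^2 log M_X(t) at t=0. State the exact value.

M_X(t) = e^(8*t^2 - t/2)
K_X(t) = log M_X(t) = 8*t^2 - t/2
K′(t) = 16*t - 1/2
K′′(t) = 16

κ_2 = K′′(0) = 16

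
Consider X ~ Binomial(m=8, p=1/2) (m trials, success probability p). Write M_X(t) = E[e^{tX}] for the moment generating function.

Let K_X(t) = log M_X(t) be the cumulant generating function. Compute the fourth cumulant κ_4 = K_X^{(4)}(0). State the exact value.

M_X(t) = (e^(t)/2 + 1/2)^8
K_X(t) = log M_X(t) = 8*log(e^(t)/2 + 1/2)
dK/dt = 8*e^(t)/(e^(t) + 1)
d^2K/dt^2 = 8*e^(t)/(e^(2*t) + 2*e^(t) + 1)
d^3K/dt^3 = (-8*e^(2*t) + 8*e^(t))/(e^(3*t) + 3*e^(2*t) + 3*e^(t) + 1)
d^4K/dt^4 = (8*e^(3*t) - 32*e^(2*t) + 8*e^(t))/(e^(4*t) + 4*e^(3*t) + 6*e^(2*t) + 4*e^(t) + 1)

κ_4 = d^4K/dt^4 |_{t=0} = -1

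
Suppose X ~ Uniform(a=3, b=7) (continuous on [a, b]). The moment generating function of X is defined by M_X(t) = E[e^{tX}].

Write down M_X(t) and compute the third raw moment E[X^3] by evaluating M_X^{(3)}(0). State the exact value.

M_X(t) = (e^(7*t) - e^(3*t))/(4*t)
M′(t) = (7*t*e^(7*t) - 3*t*e^(3*t) - e^(7*t) + e^(3*t))/(4*t^2)
M′′(t) = (49*t^2*e^(7*t) - 9*t^2*e^(3*t) - 14*t*e^(7*t) + 6*t*e^(3*t) + 2*e^(7*t) - 2*e^(3*t))/(4*t^3)
M′′′(t) = (343*t^3*e^(7*t) - 27*t^3*e^(3*t) - 147*t^2*e^(7*t) + 27*t^2*e^(3*t) + 42*t*e^(7*t) - 18*t*e^(3*t) - 6*e^(7*t) + 6*e^(3*t))/(4*t^4)

E[X^3] = M′′′(0) = 145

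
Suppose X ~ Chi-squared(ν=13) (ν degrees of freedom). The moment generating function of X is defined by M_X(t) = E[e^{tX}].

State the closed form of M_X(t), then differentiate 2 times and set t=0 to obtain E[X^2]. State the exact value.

M_X(t) = (1 - 2*t)^(-13/2)
M′(t) = -13/(128*t^7*√(1 - 2*t) - 448*t^6*√(1 - 2*t) + 672*t^5*√(1 - 2*t) - 560*t^4*√(1 - 2*t) + 280*t^3*√(1 - 2*t) - 84*t^2*√(1 - 2*t) + 14*t*√(1 - 2*t) - √(1 - 2*t))

E[X^2] = M′′(0) = 195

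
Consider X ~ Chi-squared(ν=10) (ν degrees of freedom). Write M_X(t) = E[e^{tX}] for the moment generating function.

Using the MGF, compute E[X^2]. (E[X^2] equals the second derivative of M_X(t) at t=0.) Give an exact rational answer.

M_X(t) = (1 - 2*t)^(-5)
M′(t) = 10/(64*t^6 - 192*t^5 + 240*t^4 - 160*t^3 + 60*t^2 - 12*t + 1)
M′′(t) = -120/(128*t^7 - 448*t^6 + 672*t^5 - 560*t^4 + 280*t^3 - 84*t^2 + 14*t - 1)

E[X^2] = M′′(0) = 120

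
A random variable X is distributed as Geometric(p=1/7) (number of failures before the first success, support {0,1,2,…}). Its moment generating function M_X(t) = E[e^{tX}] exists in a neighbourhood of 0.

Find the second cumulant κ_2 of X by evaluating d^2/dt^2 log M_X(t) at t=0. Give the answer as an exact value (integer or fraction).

κ_2 = K′′(0) = 42

M_X(t) = 1/(7*(1 - 6*e^(t)/7))
K_X(t) = log M_X(t) = -log(1 - 6*e^(t)/7) - log(7)
K′(t) = -6*e^(t)/(6*e^(t) - 7)
K′′(t) = 42*e^(t)/(36*e^(2*t) - 84*e^(t) + 49)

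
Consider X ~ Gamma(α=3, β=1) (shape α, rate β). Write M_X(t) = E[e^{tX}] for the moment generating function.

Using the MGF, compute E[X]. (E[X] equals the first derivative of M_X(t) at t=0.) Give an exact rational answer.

M_X(t) = (1 - t)^(-3)
M′(t) = 3/(t^4 - 4*t^3 + 6*t^2 - 4*t + 1)

E[X] = M′(0) = 3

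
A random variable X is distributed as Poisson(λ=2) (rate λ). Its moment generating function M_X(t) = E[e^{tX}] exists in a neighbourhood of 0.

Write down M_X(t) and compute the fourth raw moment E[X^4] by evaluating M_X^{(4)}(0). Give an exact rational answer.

E[X^4] = d^4M/dt^4 |_{t=0} = 94

M_X(t) = e^(2*e^(t) - 2)
dM/dt = 2*e^(-2)*e^(t)*e^(2*e^(t))
d^2M/dt^2 = (4*e^(2*t)*e^(2*e^(t)) + 2*e^(t)*e^(2*e^(t)))*e^(-2)
d^3M/dt^3 = (8*e^(3*t)*e^(2*e^(t)) + 12*e^(2*t)*e^(2*e^(t)) + 2*e^(t)*e^(2*e^(t)))*e^(-2)
d^4M/dt^4 = (16*e^(4*t)*e^(2*e^(t)) + 48*e^(3*t)*e^(2*e^(t)) + 28*e^(2*t)*e^(2*e^(t)) + 2*e^(t)*e^(2*e^(t)))*e^(-2)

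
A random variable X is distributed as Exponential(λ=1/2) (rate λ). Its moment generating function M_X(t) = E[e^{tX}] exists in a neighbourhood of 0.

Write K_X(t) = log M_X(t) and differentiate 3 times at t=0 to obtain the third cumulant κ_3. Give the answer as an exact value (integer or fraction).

M_X(t) = 1/(2*(1/2 - t))
K_X(t) = log M_X(t) = -log(1/2 - t) - log(2)
dK/dt = -2/(2*t - 1)
d^2K/dt^2 = 4/(4*t^2 - 4*t + 1)
d^3K/dt^3 = -16/(8*t^3 - 12*t^2 + 6*t - 1)

κ_3 = d^3K/dt^3 |_{t=0} = 16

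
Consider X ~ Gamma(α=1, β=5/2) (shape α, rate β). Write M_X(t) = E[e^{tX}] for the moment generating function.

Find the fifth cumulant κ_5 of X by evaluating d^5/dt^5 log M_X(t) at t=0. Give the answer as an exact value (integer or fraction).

κ_5 = K^(5)(0) = 768/3125

M_X(t) = 5/(2*(5/2 - t))
K_X(t) = log M_X(t) = -log(5/2 - t) - log(2) + log(5)
K^(5)(t) = -768/(32*t^5 - 400*t^4 + 2000*t^3 - 5000*t^2 + 6250*t - 3125)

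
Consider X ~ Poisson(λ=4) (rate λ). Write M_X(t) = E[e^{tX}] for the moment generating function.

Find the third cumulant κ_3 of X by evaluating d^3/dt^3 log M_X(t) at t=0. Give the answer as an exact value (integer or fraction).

M_X(t) = e^(4*e^(t) - 4)
K_X(t) = log M_X(t) = 4*e^(t) - 4
K′(t) = 4*e^(t)
K′′(t) = 4*e^(t)
K′′′(t) = 4*e^(t)

κ_3 = K′′′(0) = 4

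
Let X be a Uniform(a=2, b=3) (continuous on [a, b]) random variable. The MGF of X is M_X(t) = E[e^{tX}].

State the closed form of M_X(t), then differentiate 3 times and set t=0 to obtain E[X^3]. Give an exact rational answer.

E[X^3] = M^(3)(0) = 65/4

M_X(t) = (e^(3*t) - e^(2*t))/t
M^(3)(t) = (27*t^3*e^(3*t) - 8*t^3*e^(2*t) - 27*t^2*e^(3*t) + 12*t^2*e^(2*t) + 18*t*e^(3*t) - 12*t*e^(2*t) - 6*e^(3*t) + 6*e^(2*t))/t^4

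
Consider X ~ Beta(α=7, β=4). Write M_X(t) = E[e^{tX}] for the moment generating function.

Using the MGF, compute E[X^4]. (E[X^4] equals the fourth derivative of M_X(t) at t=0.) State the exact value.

E[X^4] = M^(4)(0) = 30/143

M_X(t) = ₁F₁(7; 11; t)
M^(4)(t) = 30*₁F₁(11; 15; t)/143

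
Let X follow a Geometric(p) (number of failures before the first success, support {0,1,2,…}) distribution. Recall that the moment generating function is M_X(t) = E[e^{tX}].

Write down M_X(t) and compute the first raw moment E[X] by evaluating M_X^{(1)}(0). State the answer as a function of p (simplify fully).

E[X] = M′(0) = (1 - p)/p

M_X(t) = p/(-(1 - p)*e^(t) + 1)
M′(t) = (-p^2*e^(t) + p*e^(t))/(p^2*e^(2*t) - 2*p*e^(2*t) + 2*p*e^(t) + e^(2*t) - 2*e^(t) + 1)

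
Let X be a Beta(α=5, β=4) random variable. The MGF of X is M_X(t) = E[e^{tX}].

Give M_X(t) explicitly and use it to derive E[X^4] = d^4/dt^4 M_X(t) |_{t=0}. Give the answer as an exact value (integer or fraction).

M_X(t) = ₁F₁(5; 9; t)
M^(4)(t) = 14*₁F₁(9; 13; t)/99

E[X^4] = M^(4)(0) = 14/99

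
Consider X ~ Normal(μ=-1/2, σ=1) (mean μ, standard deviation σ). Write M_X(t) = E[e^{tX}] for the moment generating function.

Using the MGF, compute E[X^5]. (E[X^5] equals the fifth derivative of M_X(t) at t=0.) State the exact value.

E[X^5] = M′′′′′(0) = -281/32

M_X(t) = e^(t^2/2 - t/2)
M′(t) = t*e^(-t/2)*e^(t^2/2) - e^(-t/2)*e^(t^2/2)/2
M′′(t) = (4*t^2*e^(t^2/2) - 4*t*e^(t^2/2) + 5*e^(t^2/2))*e^(-t/2)/4
M′′′(t) = (8*t^3*e^(t^2/2) - 12*t^2*e^(t^2/2) + 30*t*e^(t^2/2) - 13*e^(t^2/2))*e^(-t/2)/8
M′′′′(t) = (16*t^4*e^(t^2/2) - 32*t^3*e^(t^2/2) + 120*t^2*e^(t^2/2) - 104*t*e^(t^2/2) + 73*e^(t^2/2))*e^(-t/2)/16
M′′′′′(t) = (32*t^5*e^(t^2/2) - 80*t^4*e^(t^2/2) + 400*t^3*e^(t^2/2) - 520*t^2*e^(t^2/2) + 730*t*e^(t^2/2) - 281*e^(t^2/2))*e^(-t/2)/32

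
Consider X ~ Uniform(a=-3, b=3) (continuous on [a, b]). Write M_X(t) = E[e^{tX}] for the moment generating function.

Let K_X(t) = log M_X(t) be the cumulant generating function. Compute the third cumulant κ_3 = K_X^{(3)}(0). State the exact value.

M_X(t) = (e^(3*t) - e^(-3*t))/(6*t)
K_X(t) = log M_X(t) = -log(t) + log(e^(3*t) - e^(-3*t)) - log(6)
K^(3)(t) = (216*t^3*e^(12*t) + 216*t^3*e^(6*t) - 2*e^(18*t) + 6*e^(12*t) - 6*e^(6*t) + 2)/(t^3*e^(18*t) - 3*t^3*e^(12*t) + 3*t^3*e^(6*t) - t^3)

κ_3 = K^(3)(0) = 0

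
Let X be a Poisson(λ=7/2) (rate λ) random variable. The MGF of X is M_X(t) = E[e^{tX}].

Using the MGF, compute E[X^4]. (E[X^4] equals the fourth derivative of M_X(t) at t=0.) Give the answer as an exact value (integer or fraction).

E[X^4] = M^(4)(0) = 7945/16

M_X(t) = e^(7*e^(t)/2 - 7/2)
M^(4)(t) = (2401*e^(4*t)*e^(7*e^(t)/2) + 4116*e^(3*t)*e^(7*e^(t)/2) + 1372*e^(2*t)*e^(7*e^(t)/2) + 56*e^(t)*e^(7*e^(t)/2))*e^(-7/2)/16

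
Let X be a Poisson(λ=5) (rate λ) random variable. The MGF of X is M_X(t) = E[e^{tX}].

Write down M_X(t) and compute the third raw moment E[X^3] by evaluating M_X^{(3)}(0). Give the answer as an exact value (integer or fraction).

E[X^3] = M^(3)(0) = 205

M_X(t) = e^(5*e^(t) - 5)
M^(3)(t) = (125*e^(3*t)*e^(5*e^(t)) + 75*e^(2*t)*e^(5*e^(t)) + 5*e^(t)*e^(5*e^(t)))*e^(-5)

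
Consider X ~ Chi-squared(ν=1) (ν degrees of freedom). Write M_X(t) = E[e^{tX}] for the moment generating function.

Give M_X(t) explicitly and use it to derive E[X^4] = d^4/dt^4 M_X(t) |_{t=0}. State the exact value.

M_X(t) = 1/√(1 - 2*t)
D^4[M](t) = 105/(16*t^4*√(1 - 2*t) - 32*t^3*√(1 - 2*t) + 24*t^2*√(1 - 2*t) - 8*t*√(1 - 2*t) + √(1 - 2*t))

E[X^4] = D^4[M](0) = 105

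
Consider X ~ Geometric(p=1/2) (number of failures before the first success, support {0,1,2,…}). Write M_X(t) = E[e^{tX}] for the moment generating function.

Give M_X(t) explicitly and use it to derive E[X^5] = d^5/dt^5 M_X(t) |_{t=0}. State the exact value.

M_X(t) = 1/(2*(1 - e^(t)/2))
dM/dt = e^(t)/(e^(2*t) - 4*e^(t) + 4)
d^2M/dt^2 = (-e^(2*t) - 2*e^(t))/(e^(3*t) - 6*e^(2*t) + 12*e^(t) - 8)
d^3M/dt^3 = (e^(3*t) + 8*e^(2*t) + 4*e^(t))/(e^(4*t) - 8*e^(3*t) + 24*e^(2*t) - 32*e^(t) + 16)
d^4M/dt^4 = (-e^(4*t) - 22*e^(3*t) - 44*e^(2*t) - 8*e^(t))/(e^(5*t) - 10*e^(4*t) + 40*e^(3*t) - 80*e^(2*t) + 80*e^(t) - 32)
d^5M/dt^5 = (e^(5*t) + 52*e^(4*t) + 264*e^(3*t) + 208*e^(2*t) + 16*e^(t))/(e^(6*t) - 12*e^(5*t) + 60*e^(4*t) - 160*e^(3*t) + 240*e^(2*t) - 192*e^(t) + 64)

E[X^5] = d^5M/dt^5 |_{t=0} = 541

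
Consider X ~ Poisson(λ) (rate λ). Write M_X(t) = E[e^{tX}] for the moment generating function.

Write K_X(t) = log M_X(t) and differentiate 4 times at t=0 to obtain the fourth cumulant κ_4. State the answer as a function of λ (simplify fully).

κ_4 = K^(4)(0) = λ

M_X(t) = e^(λ*(e^(t) - 1))
K_X(t) = log M_X(t) = λ*(e^(t) - 1)
K^(4)(t) = λ*e^(t)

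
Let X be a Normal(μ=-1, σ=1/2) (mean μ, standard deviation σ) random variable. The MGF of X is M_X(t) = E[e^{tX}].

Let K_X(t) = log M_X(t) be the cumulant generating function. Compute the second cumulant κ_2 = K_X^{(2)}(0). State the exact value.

κ_2 = K^(2)(0) = 1/4

M_X(t) = e^(t^2/8 - t)
K_X(t) = log M_X(t) = t^2/8 - t
K^(2)(t) = 1/4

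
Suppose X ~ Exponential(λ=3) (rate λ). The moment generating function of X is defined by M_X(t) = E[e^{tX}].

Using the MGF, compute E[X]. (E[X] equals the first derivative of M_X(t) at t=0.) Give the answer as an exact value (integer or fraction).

E[X] = dM/dt |_{t=0} = 1/3

M_X(t) = 3/(3 - t)
dM/dt = 3/(t^2 - 6*t + 9)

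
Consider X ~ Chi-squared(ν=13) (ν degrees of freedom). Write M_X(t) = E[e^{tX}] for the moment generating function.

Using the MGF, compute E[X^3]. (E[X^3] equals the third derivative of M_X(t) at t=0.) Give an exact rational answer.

M_X(t) = (1 - 2*t)^(-13/2)

E[X^3] = D^3[M](0) = 3315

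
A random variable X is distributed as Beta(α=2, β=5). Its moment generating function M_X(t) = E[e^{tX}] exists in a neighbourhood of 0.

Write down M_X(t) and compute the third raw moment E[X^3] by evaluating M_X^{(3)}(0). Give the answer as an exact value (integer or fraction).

M_X(t) = ₁F₁(2; 7; t)
M^(3)(t) = ₁F₁(5; 10; t)/21

E[X^3] = M^(3)(0) = 1/21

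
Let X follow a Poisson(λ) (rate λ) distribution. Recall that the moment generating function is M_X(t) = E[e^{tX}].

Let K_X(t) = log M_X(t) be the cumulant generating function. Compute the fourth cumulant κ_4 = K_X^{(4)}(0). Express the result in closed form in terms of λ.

κ_4 = K′′′′(0) = λ

M_X(t) = e^(λ*(e^(t) - 1))
K_X(t) = log M_X(t) = λ*(e^(t) - 1)
K′(t) = λ*e^(t)
K′′(t) = λ*e^(t)
K′′′(t) = λ*e^(t)
K′′′′(t) = λ*e^(t)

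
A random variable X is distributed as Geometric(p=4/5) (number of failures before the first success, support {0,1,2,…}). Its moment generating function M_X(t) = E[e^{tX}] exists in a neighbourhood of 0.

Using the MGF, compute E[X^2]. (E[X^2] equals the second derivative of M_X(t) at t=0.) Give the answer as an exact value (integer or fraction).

M_X(t) = 4/(5*(1 - e^(t)/5))
dM/dt = 4*e^(t)/(e^(2*t) - 10*e^(t) + 25)
d^2M/dt^2 = (-4*e^(2*t) - 20*e^(t))/(e^(3*t) - 15*e^(2*t) + 75*e^(t) - 125)

E[X^2] = d^2M/dt^2 |_{t=0} = 3/8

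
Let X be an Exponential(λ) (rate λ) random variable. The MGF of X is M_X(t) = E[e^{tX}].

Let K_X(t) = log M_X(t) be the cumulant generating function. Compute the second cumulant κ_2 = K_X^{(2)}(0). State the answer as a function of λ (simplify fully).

M_X(t) = λ/(λ - t)
K_X(t) = log M_X(t) = log(λ) - log(λ - t)
dK/dt = -1/(-λ + t)
d^2K/dt^2 = 1/(λ^2 - 2*λ*t + t^2)

κ_2 = d^2K/dt^2 |_{t=0} = λ^(-2)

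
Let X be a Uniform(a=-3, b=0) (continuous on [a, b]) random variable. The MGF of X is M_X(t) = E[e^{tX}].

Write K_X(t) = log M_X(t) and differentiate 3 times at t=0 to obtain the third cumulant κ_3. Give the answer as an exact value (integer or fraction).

κ_3 = K^(3)(0) = 0

M_X(t) = (1 - e^(-3*t))/(3*t)
K_X(t) = log M_X(t) = -log(t) + log(1 - e^(-3*t)) - log(3)
K^(3)(t) = (27*t^3*e^(6*t) + 27*t^3*e^(3*t) - 2*e^(9*t) + 6*e^(6*t) - 6*e^(3*t) + 2)/(t^3*e^(9*t) - 3*t^3*e^(6*t) + 3*t^3*e^(3*t) - t^3)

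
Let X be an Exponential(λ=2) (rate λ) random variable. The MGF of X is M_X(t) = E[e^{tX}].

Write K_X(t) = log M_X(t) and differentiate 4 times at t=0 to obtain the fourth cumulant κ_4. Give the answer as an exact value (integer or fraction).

M_X(t) = 2/(2 - t)
K_X(t) = log M_X(t) = -log(2 - t) + log(2)
D^4[K](t) = 6/(t^4 - 8*t^3 + 24*t^2 - 32*t + 16)

κ_4 = D^4[K](0) = 3/8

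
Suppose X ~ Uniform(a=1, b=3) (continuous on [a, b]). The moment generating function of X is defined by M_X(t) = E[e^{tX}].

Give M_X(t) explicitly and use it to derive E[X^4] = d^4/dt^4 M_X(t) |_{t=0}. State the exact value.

M_X(t) = (e^(3*t) - e^(t))/(2*t)
dM/dt = (3*t*e^(3*t) - t*e^(t) - e^(3*t) + e^(t))/(2*t^2)
d^2M/dt^2 = (9*t^2*e^(3*t) - t^2*e^(t) - 6*t*e^(3*t) + 2*t*e^(t) + 2*e^(3*t) - 2*e^(t))/(2*t^3)
d^3M/dt^3 = (27*t^3*e^(3*t) - t^3*e^(t) - 27*t^2*e^(3*t) + 3*t^2*e^(t) + 18*t*e^(3*t) - 6*t*e^(t) - 6*e^(3*t) + 6*e^(t))/(2*t^4)
d^4M/dt^4 = (81*t^4*e^(3*t) - t^4*e^(t) - 108*t^3*e^(3*t) + 4*t^3*e^(t) + 108*t^2*e^(3*t) - 12*t^2*e^(t) - 72*t*e^(3*t) + 24*t*e^(t) + 24*e^(3*t) - 24*e^(t))/(2*t^5)

E[X^4] = d^4M/dt^4 |_{t=0} = 121/5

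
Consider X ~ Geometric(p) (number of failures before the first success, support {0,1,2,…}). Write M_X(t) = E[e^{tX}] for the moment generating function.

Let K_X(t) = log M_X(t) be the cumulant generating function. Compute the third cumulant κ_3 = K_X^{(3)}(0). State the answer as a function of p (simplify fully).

κ_3 = d^3K/dt^3 |_{t=0} = (p^2 - 3*p + 2)/p^3

M_X(t) = p/(-(1 - p)*e^(t) + 1)
K_X(t) = log M_X(t) = log(p) - log(-(1 - p)*e^(t) + 1)
dK/dt = (-p*e^(t) + e^(t))/(p*e^(t) - e^(t) + 1)
d^2K/dt^2 = (-p*e^(t) + e^(t))/(p^2*e^(2*t) - 2*p*e^(2*t) + 2*p*e^(t) + e^(2*t) - 2*e^(t) + 1)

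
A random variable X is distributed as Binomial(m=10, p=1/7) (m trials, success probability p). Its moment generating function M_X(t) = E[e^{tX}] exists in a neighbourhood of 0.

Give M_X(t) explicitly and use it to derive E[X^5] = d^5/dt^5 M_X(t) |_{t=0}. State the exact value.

E[X^5] = D^5[M](0) = 250300/2401

M_X(t) = (e^(t)/7 + 6/7)^10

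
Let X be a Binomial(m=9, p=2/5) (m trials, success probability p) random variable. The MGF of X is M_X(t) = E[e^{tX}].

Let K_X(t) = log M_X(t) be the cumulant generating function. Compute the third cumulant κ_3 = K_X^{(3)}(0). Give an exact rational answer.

κ_3 = d^3K/dt^3 |_{t=0} = 54/125

M_X(t) = (2*e^(t)/5 + 3/5)^9
K_X(t) = log M_X(t) = 9*log(2*e^(t)/5 + 3/5)
dK/dt = 18*e^(t)/(2*e^(t) + 3)
d^2K/dt^2 = 54*e^(t)/(4*e^(2*t) + 12*e^(t) + 9)
d^3K/dt^3 = (-108*e^(2*t) + 162*e^(t))/(8*e^(3*t) + 36*e^(2*t) + 54*e^(t) + 27)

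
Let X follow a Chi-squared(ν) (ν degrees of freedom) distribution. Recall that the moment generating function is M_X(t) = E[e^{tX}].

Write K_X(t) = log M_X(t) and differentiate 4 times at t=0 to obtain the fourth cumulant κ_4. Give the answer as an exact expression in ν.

κ_4 = K′′′′(0) = 48*ν

M_X(t) = (1 - 2*t)^(-ν/2)
K_X(t) = log M_X(t) = -ν*log(1 - 2*t)/2
K′(t) = -ν/(2*t - 1)
K′′(t) = 2*ν/(4*t^2 - 4*t + 1)
K′′′(t) = -8*ν/(8*t^3 - 12*t^2 + 6*t - 1)
K′′′′(t) = 48*ν/(16*t^4 - 32*t^3 + 24*t^2 - 8*t + 1)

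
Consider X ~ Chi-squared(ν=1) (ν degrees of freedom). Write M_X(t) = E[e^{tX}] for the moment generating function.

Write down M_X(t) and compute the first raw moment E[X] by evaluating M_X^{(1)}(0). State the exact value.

E[X] = D[M](0) = 1

M_X(t) = 1/√(1 - 2*t)
D[M](t) = -1/(2*t*√(1 - 2*t) - √(1 - 2*t))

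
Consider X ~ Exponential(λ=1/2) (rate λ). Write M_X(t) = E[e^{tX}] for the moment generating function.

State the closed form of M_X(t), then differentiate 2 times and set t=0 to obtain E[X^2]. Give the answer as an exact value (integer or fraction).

M_X(t) = 1/(2*(1/2 - t))
D^2[M](t) = -8/(8*t^3 - 12*t^2 + 6*t - 1)

E[X^2] = D^2[M](0) = 8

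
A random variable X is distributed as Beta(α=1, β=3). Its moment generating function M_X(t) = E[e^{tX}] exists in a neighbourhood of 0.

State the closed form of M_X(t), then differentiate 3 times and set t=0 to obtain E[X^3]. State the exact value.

M_X(t) = ₁F₁(1; 4; t)
M′(t) = ₁F₁(2; 5; t)/4
M′′(t) = ₁F₁(3; 6; t)/10
M′′′(t) = ₁F₁(4; 7; t)/20

E[X^3] = M′′′(0) = 1/20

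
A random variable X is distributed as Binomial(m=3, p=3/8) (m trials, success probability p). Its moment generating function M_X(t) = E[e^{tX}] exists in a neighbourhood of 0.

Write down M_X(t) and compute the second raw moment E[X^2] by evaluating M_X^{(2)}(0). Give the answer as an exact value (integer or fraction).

M_X(t) = (3*e^(t)/8 + 5/8)^3
dM/dt = 81*e^(3*t)/512 + 135*e^(2*t)/256 + 225*e^(t)/512
d^2M/dt^2 = 243*e^(3*t)/512 + 135*e^(2*t)/128 + 225*e^(t)/512

E[X^2] = d^2M/dt^2 |_{t=0} = 63/32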